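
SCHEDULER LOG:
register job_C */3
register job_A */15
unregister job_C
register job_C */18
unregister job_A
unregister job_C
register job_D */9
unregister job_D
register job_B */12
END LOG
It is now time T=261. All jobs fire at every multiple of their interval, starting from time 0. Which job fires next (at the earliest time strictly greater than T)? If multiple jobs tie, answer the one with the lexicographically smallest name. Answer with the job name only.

Answer: job_B

Derivation:
Op 1: register job_C */3 -> active={job_C:*/3}
Op 2: register job_A */15 -> active={job_A:*/15, job_C:*/3}
Op 3: unregister job_C -> active={job_A:*/15}
Op 4: register job_C */18 -> active={job_A:*/15, job_C:*/18}
Op 5: unregister job_A -> active={job_C:*/18}
Op 6: unregister job_C -> active={}
Op 7: register job_D */9 -> active={job_D:*/9}
Op 8: unregister job_D -> active={}
Op 9: register job_B */12 -> active={job_B:*/12}
  job_B: interval 12, next fire after T=261 is 264
Earliest = 264, winner (lex tiebreak) = job_B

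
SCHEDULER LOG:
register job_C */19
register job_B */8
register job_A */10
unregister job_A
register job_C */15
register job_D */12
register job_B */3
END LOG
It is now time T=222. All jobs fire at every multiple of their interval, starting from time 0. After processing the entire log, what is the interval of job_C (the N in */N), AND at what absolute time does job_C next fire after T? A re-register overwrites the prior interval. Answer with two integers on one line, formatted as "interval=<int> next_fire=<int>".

Op 1: register job_C */19 -> active={job_C:*/19}
Op 2: register job_B */8 -> active={job_B:*/8, job_C:*/19}
Op 3: register job_A */10 -> active={job_A:*/10, job_B:*/8, job_C:*/19}
Op 4: unregister job_A -> active={job_B:*/8, job_C:*/19}
Op 5: register job_C */15 -> active={job_B:*/8, job_C:*/15}
Op 6: register job_D */12 -> active={job_B:*/8, job_C:*/15, job_D:*/12}
Op 7: register job_B */3 -> active={job_B:*/3, job_C:*/15, job_D:*/12}
Final interval of job_C = 15
Next fire of job_C after T=222: (222//15+1)*15 = 225

Answer: interval=15 next_fire=225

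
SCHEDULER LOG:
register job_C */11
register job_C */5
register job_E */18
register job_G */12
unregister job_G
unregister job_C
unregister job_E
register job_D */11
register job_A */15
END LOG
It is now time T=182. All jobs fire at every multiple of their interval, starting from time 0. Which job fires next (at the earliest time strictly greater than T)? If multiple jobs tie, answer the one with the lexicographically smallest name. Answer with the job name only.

Op 1: register job_C */11 -> active={job_C:*/11}
Op 2: register job_C */5 -> active={job_C:*/5}
Op 3: register job_E */18 -> active={job_C:*/5, job_E:*/18}
Op 4: register job_G */12 -> active={job_C:*/5, job_E:*/18, job_G:*/12}
Op 5: unregister job_G -> active={job_C:*/5, job_E:*/18}
Op 6: unregister job_C -> active={job_E:*/18}
Op 7: unregister job_E -> active={}
Op 8: register job_D */11 -> active={job_D:*/11}
Op 9: register job_A */15 -> active={job_A:*/15, job_D:*/11}
  job_A: interval 15, next fire after T=182 is 195
  job_D: interval 11, next fire after T=182 is 187
Earliest = 187, winner (lex tiebreak) = job_D

Answer: job_D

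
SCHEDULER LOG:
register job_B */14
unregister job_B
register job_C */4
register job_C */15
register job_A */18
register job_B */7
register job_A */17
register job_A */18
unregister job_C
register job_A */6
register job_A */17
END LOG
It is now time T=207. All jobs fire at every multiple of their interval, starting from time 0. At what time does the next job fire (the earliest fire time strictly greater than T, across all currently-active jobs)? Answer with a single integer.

Op 1: register job_B */14 -> active={job_B:*/14}
Op 2: unregister job_B -> active={}
Op 3: register job_C */4 -> active={job_C:*/4}
Op 4: register job_C */15 -> active={job_C:*/15}
Op 5: register job_A */18 -> active={job_A:*/18, job_C:*/15}
Op 6: register job_B */7 -> active={job_A:*/18, job_B:*/7, job_C:*/15}
Op 7: register job_A */17 -> active={job_A:*/17, job_B:*/7, job_C:*/15}
Op 8: register job_A */18 -> active={job_A:*/18, job_B:*/7, job_C:*/15}
Op 9: unregister job_C -> active={job_A:*/18, job_B:*/7}
Op 10: register job_A */6 -> active={job_A:*/6, job_B:*/7}
Op 11: register job_A */17 -> active={job_A:*/17, job_B:*/7}
  job_A: interval 17, next fire after T=207 is 221
  job_B: interval 7, next fire after T=207 is 210
Earliest fire time = 210 (job job_B)

Answer: 210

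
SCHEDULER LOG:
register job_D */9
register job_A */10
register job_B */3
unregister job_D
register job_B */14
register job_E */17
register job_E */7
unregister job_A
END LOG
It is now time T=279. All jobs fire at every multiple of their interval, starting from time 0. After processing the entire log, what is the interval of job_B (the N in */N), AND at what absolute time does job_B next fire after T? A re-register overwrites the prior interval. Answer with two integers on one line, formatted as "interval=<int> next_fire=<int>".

Op 1: register job_D */9 -> active={job_D:*/9}
Op 2: register job_A */10 -> active={job_A:*/10, job_D:*/9}
Op 3: register job_B */3 -> active={job_A:*/10, job_B:*/3, job_D:*/9}
Op 4: unregister job_D -> active={job_A:*/10, job_B:*/3}
Op 5: register job_B */14 -> active={job_A:*/10, job_B:*/14}
Op 6: register job_E */17 -> active={job_A:*/10, job_B:*/14, job_E:*/17}
Op 7: register job_E */7 -> active={job_A:*/10, job_B:*/14, job_E:*/7}
Op 8: unregister job_A -> active={job_B:*/14, job_E:*/7}
Final interval of job_B = 14
Next fire of job_B after T=279: (279//14+1)*14 = 280

Answer: interval=14 next_fire=280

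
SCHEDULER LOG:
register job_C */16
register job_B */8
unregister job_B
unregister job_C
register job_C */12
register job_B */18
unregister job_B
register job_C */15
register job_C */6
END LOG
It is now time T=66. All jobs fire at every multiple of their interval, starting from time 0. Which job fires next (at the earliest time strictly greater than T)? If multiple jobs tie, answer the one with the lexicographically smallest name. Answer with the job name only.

Op 1: register job_C */16 -> active={job_C:*/16}
Op 2: register job_B */8 -> active={job_B:*/8, job_C:*/16}
Op 3: unregister job_B -> active={job_C:*/16}
Op 4: unregister job_C -> active={}
Op 5: register job_C */12 -> active={job_C:*/12}
Op 6: register job_B */18 -> active={job_B:*/18, job_C:*/12}
Op 7: unregister job_B -> active={job_C:*/12}
Op 8: register job_C */15 -> active={job_C:*/15}
Op 9: register job_C */6 -> active={job_C:*/6}
  job_C: interval 6, next fire after T=66 is 72
Earliest = 72, winner (lex tiebreak) = job_C

Answer: job_C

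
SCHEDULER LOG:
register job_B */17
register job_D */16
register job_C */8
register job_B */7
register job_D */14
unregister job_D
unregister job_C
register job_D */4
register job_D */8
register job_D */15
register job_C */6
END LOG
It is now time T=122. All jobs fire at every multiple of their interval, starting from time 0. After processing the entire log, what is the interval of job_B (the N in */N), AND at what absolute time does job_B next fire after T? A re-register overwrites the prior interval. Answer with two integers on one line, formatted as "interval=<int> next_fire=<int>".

Op 1: register job_B */17 -> active={job_B:*/17}
Op 2: register job_D */16 -> active={job_B:*/17, job_D:*/16}
Op 3: register job_C */8 -> active={job_B:*/17, job_C:*/8, job_D:*/16}
Op 4: register job_B */7 -> active={job_B:*/7, job_C:*/8, job_D:*/16}
Op 5: register job_D */14 -> active={job_B:*/7, job_C:*/8, job_D:*/14}
Op 6: unregister job_D -> active={job_B:*/7, job_C:*/8}
Op 7: unregister job_C -> active={job_B:*/7}
Op 8: register job_D */4 -> active={job_B:*/7, job_D:*/4}
Op 9: register job_D */8 -> active={job_B:*/7, job_D:*/8}
Op 10: register job_D */15 -> active={job_B:*/7, job_D:*/15}
Op 11: register job_C */6 -> active={job_B:*/7, job_C:*/6, job_D:*/15}
Final interval of job_B = 7
Next fire of job_B after T=122: (122//7+1)*7 = 126

Answer: interval=7 next_fire=126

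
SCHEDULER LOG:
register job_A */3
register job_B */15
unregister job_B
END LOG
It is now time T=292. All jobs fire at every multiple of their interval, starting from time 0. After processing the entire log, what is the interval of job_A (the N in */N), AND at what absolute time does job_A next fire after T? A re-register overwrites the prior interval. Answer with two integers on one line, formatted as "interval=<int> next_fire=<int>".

Answer: interval=3 next_fire=294

Derivation:
Op 1: register job_A */3 -> active={job_A:*/3}
Op 2: register job_B */15 -> active={job_A:*/3, job_B:*/15}
Op 3: unregister job_B -> active={job_A:*/3}
Final interval of job_A = 3
Next fire of job_A after T=292: (292//3+1)*3 = 294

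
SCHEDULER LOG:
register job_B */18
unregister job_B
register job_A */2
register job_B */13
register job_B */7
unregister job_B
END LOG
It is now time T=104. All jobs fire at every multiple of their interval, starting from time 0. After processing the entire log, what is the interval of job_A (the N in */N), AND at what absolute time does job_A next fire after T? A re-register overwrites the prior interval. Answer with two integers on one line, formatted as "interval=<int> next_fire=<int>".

Answer: interval=2 next_fire=106

Derivation:
Op 1: register job_B */18 -> active={job_B:*/18}
Op 2: unregister job_B -> active={}
Op 3: register job_A */2 -> active={job_A:*/2}
Op 4: register job_B */13 -> active={job_A:*/2, job_B:*/13}
Op 5: register job_B */7 -> active={job_A:*/2, job_B:*/7}
Op 6: unregister job_B -> active={job_A:*/2}
Final interval of job_A = 2
Next fire of job_A after T=104: (104//2+1)*2 = 106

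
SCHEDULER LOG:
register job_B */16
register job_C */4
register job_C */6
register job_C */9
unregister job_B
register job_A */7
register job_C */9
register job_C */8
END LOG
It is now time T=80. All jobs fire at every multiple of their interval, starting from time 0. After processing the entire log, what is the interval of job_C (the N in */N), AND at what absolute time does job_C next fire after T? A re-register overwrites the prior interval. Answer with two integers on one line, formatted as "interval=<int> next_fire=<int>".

Op 1: register job_B */16 -> active={job_B:*/16}
Op 2: register job_C */4 -> active={job_B:*/16, job_C:*/4}
Op 3: register job_C */6 -> active={job_B:*/16, job_C:*/6}
Op 4: register job_C */9 -> active={job_B:*/16, job_C:*/9}
Op 5: unregister job_B -> active={job_C:*/9}
Op 6: register job_A */7 -> active={job_A:*/7, job_C:*/9}
Op 7: register job_C */9 -> active={job_A:*/7, job_C:*/9}
Op 8: register job_C */8 -> active={job_A:*/7, job_C:*/8}
Final interval of job_C = 8
Next fire of job_C after T=80: (80//8+1)*8 = 88

Answer: interval=8 next_fire=88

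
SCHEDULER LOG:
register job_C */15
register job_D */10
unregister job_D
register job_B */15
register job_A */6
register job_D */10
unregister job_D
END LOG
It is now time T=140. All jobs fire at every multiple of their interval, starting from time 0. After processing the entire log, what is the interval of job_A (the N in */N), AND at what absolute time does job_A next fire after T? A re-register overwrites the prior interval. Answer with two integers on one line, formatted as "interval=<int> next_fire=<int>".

Answer: interval=6 next_fire=144

Derivation:
Op 1: register job_C */15 -> active={job_C:*/15}
Op 2: register job_D */10 -> active={job_C:*/15, job_D:*/10}
Op 3: unregister job_D -> active={job_C:*/15}
Op 4: register job_B */15 -> active={job_B:*/15, job_C:*/15}
Op 5: register job_A */6 -> active={job_A:*/6, job_B:*/15, job_C:*/15}
Op 6: register job_D */10 -> active={job_A:*/6, job_B:*/15, job_C:*/15, job_D:*/10}
Op 7: unregister job_D -> active={job_A:*/6, job_B:*/15, job_C:*/15}
Final interval of job_A = 6
Next fire of job_A after T=140: (140//6+1)*6 = 144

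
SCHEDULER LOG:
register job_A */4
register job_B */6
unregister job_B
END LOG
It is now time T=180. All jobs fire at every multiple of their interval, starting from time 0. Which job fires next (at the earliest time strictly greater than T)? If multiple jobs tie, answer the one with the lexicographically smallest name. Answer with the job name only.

Op 1: register job_A */4 -> active={job_A:*/4}
Op 2: register job_B */6 -> active={job_A:*/4, job_B:*/6}
Op 3: unregister job_B -> active={job_A:*/4}
  job_A: interval 4, next fire after T=180 is 184
Earliest = 184, winner (lex tiebreak) = job_A

Answer: job_A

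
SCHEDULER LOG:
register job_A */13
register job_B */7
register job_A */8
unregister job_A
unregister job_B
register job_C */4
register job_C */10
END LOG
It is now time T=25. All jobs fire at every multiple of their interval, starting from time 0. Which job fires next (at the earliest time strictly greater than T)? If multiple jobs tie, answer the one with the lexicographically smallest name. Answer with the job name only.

Op 1: register job_A */13 -> active={job_A:*/13}
Op 2: register job_B */7 -> active={job_A:*/13, job_B:*/7}
Op 3: register job_A */8 -> active={job_A:*/8, job_B:*/7}
Op 4: unregister job_A -> active={job_B:*/7}
Op 5: unregister job_B -> active={}
Op 6: register job_C */4 -> active={job_C:*/4}
Op 7: register job_C */10 -> active={job_C:*/10}
  job_C: interval 10, next fire after T=25 is 30
Earliest = 30, winner (lex tiebreak) = job_C

Answer: job_C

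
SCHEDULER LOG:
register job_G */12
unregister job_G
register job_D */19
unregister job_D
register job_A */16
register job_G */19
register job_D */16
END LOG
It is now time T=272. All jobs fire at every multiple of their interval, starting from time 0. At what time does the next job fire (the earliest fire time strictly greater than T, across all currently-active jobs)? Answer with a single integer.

Op 1: register job_G */12 -> active={job_G:*/12}
Op 2: unregister job_G -> active={}
Op 3: register job_D */19 -> active={job_D:*/19}
Op 4: unregister job_D -> active={}
Op 5: register job_A */16 -> active={job_A:*/16}
Op 6: register job_G */19 -> active={job_A:*/16, job_G:*/19}
Op 7: register job_D */16 -> active={job_A:*/16, job_D:*/16, job_G:*/19}
  job_A: interval 16, next fire after T=272 is 288
  job_D: interval 16, next fire after T=272 is 288
  job_G: interval 19, next fire after T=272 is 285
Earliest fire time = 285 (job job_G)

Answer: 285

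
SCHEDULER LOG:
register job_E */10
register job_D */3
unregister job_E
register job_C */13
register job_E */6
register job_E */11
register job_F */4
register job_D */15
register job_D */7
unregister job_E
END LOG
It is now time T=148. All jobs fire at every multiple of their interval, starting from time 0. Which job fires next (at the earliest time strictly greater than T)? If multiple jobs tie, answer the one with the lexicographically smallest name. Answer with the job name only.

Op 1: register job_E */10 -> active={job_E:*/10}
Op 2: register job_D */3 -> active={job_D:*/3, job_E:*/10}
Op 3: unregister job_E -> active={job_D:*/3}
Op 4: register job_C */13 -> active={job_C:*/13, job_D:*/3}
Op 5: register job_E */6 -> active={job_C:*/13, job_D:*/3, job_E:*/6}
Op 6: register job_E */11 -> active={job_C:*/13, job_D:*/3, job_E:*/11}
Op 7: register job_F */4 -> active={job_C:*/13, job_D:*/3, job_E:*/11, job_F:*/4}
Op 8: register job_D */15 -> active={job_C:*/13, job_D:*/15, job_E:*/11, job_F:*/4}
Op 9: register job_D */7 -> active={job_C:*/13, job_D:*/7, job_E:*/11, job_F:*/4}
Op 10: unregister job_E -> active={job_C:*/13, job_D:*/7, job_F:*/4}
  job_C: interval 13, next fire after T=148 is 156
  job_D: interval 7, next fire after T=148 is 154
  job_F: interval 4, next fire after T=148 is 152
Earliest = 152, winner (lex tiebreak) = job_F

Answer: job_F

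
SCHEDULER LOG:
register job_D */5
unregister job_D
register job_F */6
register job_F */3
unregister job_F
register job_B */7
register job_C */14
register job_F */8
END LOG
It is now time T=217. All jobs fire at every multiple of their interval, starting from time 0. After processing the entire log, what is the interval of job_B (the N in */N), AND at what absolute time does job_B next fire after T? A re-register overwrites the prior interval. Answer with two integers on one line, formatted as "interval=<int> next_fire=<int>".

Op 1: register job_D */5 -> active={job_D:*/5}
Op 2: unregister job_D -> active={}
Op 3: register job_F */6 -> active={job_F:*/6}
Op 4: register job_F */3 -> active={job_F:*/3}
Op 5: unregister job_F -> active={}
Op 6: register job_B */7 -> active={job_B:*/7}
Op 7: register job_C */14 -> active={job_B:*/7, job_C:*/14}
Op 8: register job_F */8 -> active={job_B:*/7, job_C:*/14, job_F:*/8}
Final interval of job_B = 7
Next fire of job_B after T=217: (217//7+1)*7 = 224

Answer: interval=7 next_fire=224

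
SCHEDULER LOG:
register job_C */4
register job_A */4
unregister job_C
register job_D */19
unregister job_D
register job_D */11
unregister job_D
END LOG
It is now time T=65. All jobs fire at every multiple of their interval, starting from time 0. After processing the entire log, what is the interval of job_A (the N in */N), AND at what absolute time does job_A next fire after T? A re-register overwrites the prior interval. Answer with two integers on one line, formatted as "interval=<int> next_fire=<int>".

Op 1: register job_C */4 -> active={job_C:*/4}
Op 2: register job_A */4 -> active={job_A:*/4, job_C:*/4}
Op 3: unregister job_C -> active={job_A:*/4}
Op 4: register job_D */19 -> active={job_A:*/4, job_D:*/19}
Op 5: unregister job_D -> active={job_A:*/4}
Op 6: register job_D */11 -> active={job_A:*/4, job_D:*/11}
Op 7: unregister job_D -> active={job_A:*/4}
Final interval of job_A = 4
Next fire of job_A after T=65: (65//4+1)*4 = 68

Answer: interval=4 next_fire=68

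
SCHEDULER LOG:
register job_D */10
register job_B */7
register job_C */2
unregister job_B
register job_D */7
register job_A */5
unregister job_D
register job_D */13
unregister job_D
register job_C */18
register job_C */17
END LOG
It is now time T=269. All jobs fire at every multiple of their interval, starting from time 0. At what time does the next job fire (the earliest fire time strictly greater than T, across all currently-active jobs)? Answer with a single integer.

Answer: 270

Derivation:
Op 1: register job_D */10 -> active={job_D:*/10}
Op 2: register job_B */7 -> active={job_B:*/7, job_D:*/10}
Op 3: register job_C */2 -> active={job_B:*/7, job_C:*/2, job_D:*/10}
Op 4: unregister job_B -> active={job_C:*/2, job_D:*/10}
Op 5: register job_D */7 -> active={job_C:*/2, job_D:*/7}
Op 6: register job_A */5 -> active={job_A:*/5, job_C:*/2, job_D:*/7}
Op 7: unregister job_D -> active={job_A:*/5, job_C:*/2}
Op 8: register job_D */13 -> active={job_A:*/5, job_C:*/2, job_D:*/13}
Op 9: unregister job_D -> active={job_A:*/5, job_C:*/2}
Op 10: register job_C */18 -> active={job_A:*/5, job_C:*/18}
Op 11: register job_C */17 -> active={job_A:*/5, job_C:*/17}
  job_A: interval 5, next fire after T=269 is 270
  job_C: interval 17, next fire after T=269 is 272
Earliest fire time = 270 (job job_A)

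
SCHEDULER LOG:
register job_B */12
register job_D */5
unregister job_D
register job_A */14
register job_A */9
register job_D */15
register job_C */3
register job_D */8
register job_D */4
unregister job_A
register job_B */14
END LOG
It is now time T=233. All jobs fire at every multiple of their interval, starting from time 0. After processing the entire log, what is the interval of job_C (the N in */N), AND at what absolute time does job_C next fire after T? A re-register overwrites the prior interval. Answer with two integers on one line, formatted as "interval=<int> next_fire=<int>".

Answer: interval=3 next_fire=234

Derivation:
Op 1: register job_B */12 -> active={job_B:*/12}
Op 2: register job_D */5 -> active={job_B:*/12, job_D:*/5}
Op 3: unregister job_D -> active={job_B:*/12}
Op 4: register job_A */14 -> active={job_A:*/14, job_B:*/12}
Op 5: register job_A */9 -> active={job_A:*/9, job_B:*/12}
Op 6: register job_D */15 -> active={job_A:*/9, job_B:*/12, job_D:*/15}
Op 7: register job_C */3 -> active={job_A:*/9, job_B:*/12, job_C:*/3, job_D:*/15}
Op 8: register job_D */8 -> active={job_A:*/9, job_B:*/12, job_C:*/3, job_D:*/8}
Op 9: register job_D */4 -> active={job_A:*/9, job_B:*/12, job_C:*/3, job_D:*/4}
Op 10: unregister job_A -> active={job_B:*/12, job_C:*/3, job_D:*/4}
Op 11: register job_B */14 -> active={job_B:*/14, job_C:*/3, job_D:*/4}
Final interval of job_C = 3
Next fire of job_C after T=233: (233//3+1)*3 = 234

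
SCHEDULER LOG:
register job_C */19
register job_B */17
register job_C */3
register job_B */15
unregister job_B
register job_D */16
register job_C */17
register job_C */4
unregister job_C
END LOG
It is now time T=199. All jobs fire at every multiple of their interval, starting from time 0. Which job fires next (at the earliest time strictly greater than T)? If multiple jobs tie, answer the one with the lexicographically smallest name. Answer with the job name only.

Answer: job_D

Derivation:
Op 1: register job_C */19 -> active={job_C:*/19}
Op 2: register job_B */17 -> active={job_B:*/17, job_C:*/19}
Op 3: register job_C */3 -> active={job_B:*/17, job_C:*/3}
Op 4: register job_B */15 -> active={job_B:*/15, job_C:*/3}
Op 5: unregister job_B -> active={job_C:*/3}
Op 6: register job_D */16 -> active={job_C:*/3, job_D:*/16}
Op 7: register job_C */17 -> active={job_C:*/17, job_D:*/16}
Op 8: register job_C */4 -> active={job_C:*/4, job_D:*/16}
Op 9: unregister job_C -> active={job_D:*/16}
  job_D: interval 16, next fire after T=199 is 208
Earliest = 208, winner (lex tiebreak) = job_D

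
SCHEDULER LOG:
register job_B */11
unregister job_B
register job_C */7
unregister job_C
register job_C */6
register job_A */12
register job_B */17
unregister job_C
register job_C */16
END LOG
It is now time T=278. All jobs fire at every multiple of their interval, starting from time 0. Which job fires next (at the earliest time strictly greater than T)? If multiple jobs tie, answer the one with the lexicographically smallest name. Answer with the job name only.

Op 1: register job_B */11 -> active={job_B:*/11}
Op 2: unregister job_B -> active={}
Op 3: register job_C */7 -> active={job_C:*/7}
Op 4: unregister job_C -> active={}
Op 5: register job_C */6 -> active={job_C:*/6}
Op 6: register job_A */12 -> active={job_A:*/12, job_C:*/6}
Op 7: register job_B */17 -> active={job_A:*/12, job_B:*/17, job_C:*/6}
Op 8: unregister job_C -> active={job_A:*/12, job_B:*/17}
Op 9: register job_C */16 -> active={job_A:*/12, job_B:*/17, job_C:*/16}
  job_A: interval 12, next fire after T=278 is 288
  job_B: interval 17, next fire after T=278 is 289
  job_C: interval 16, next fire after T=278 is 288
Earliest = 288, winner (lex tiebreak) = job_A

Answer: job_A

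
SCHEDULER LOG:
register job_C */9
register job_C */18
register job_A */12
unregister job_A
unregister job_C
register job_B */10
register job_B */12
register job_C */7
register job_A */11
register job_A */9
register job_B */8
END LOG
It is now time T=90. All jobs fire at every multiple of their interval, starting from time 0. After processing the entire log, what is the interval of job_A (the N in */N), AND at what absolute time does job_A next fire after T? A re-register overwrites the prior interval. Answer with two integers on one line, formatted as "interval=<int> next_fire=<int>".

Op 1: register job_C */9 -> active={job_C:*/9}
Op 2: register job_C */18 -> active={job_C:*/18}
Op 3: register job_A */12 -> active={job_A:*/12, job_C:*/18}
Op 4: unregister job_A -> active={job_C:*/18}
Op 5: unregister job_C -> active={}
Op 6: register job_B */10 -> active={job_B:*/10}
Op 7: register job_B */12 -> active={job_B:*/12}
Op 8: register job_C */7 -> active={job_B:*/12, job_C:*/7}
Op 9: register job_A */11 -> active={job_A:*/11, job_B:*/12, job_C:*/7}
Op 10: register job_A */9 -> active={job_A:*/9, job_B:*/12, job_C:*/7}
Op 11: register job_B */8 -> active={job_A:*/9, job_B:*/8, job_C:*/7}
Final interval of job_A = 9
Next fire of job_A after T=90: (90//9+1)*9 = 99

Answer: interval=9 next_fire=99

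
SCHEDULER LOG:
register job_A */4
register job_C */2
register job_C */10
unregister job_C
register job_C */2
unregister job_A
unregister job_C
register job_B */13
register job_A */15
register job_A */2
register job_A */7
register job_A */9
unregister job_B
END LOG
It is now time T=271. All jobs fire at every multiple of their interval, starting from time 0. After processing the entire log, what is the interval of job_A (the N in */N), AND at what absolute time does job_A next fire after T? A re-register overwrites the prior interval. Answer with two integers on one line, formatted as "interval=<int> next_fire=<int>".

Answer: interval=9 next_fire=279

Derivation:
Op 1: register job_A */4 -> active={job_A:*/4}
Op 2: register job_C */2 -> active={job_A:*/4, job_C:*/2}
Op 3: register job_C */10 -> active={job_A:*/4, job_C:*/10}
Op 4: unregister job_C -> active={job_A:*/4}
Op 5: register job_C */2 -> active={job_A:*/4, job_C:*/2}
Op 6: unregister job_A -> active={job_C:*/2}
Op 7: unregister job_C -> active={}
Op 8: register job_B */13 -> active={job_B:*/13}
Op 9: register job_A */15 -> active={job_A:*/15, job_B:*/13}
Op 10: register job_A */2 -> active={job_A:*/2, job_B:*/13}
Op 11: register job_A */7 -> active={job_A:*/7, job_B:*/13}
Op 12: register job_A */9 -> active={job_A:*/9, job_B:*/13}
Op 13: unregister job_B -> active={job_A:*/9}
Final interval of job_A = 9
Next fire of job_A after T=271: (271//9+1)*9 = 279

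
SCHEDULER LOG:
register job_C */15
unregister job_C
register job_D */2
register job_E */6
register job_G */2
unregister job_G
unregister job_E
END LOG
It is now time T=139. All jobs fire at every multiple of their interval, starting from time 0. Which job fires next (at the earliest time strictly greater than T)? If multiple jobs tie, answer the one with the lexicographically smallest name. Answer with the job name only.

Answer: job_D

Derivation:
Op 1: register job_C */15 -> active={job_C:*/15}
Op 2: unregister job_C -> active={}
Op 3: register job_D */2 -> active={job_D:*/2}
Op 4: register job_E */6 -> active={job_D:*/2, job_E:*/6}
Op 5: register job_G */2 -> active={job_D:*/2, job_E:*/6, job_G:*/2}
Op 6: unregister job_G -> active={job_D:*/2, job_E:*/6}
Op 7: unregister job_E -> active={job_D:*/2}
  job_D: interval 2, next fire after T=139 is 140
Earliest = 140, winner (lex tiebreak) = job_D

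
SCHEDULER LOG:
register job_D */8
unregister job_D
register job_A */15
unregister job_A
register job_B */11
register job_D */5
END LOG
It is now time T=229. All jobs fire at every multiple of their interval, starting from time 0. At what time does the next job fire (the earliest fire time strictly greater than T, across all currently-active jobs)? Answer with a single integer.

Answer: 230

Derivation:
Op 1: register job_D */8 -> active={job_D:*/8}
Op 2: unregister job_D -> active={}
Op 3: register job_A */15 -> active={job_A:*/15}
Op 4: unregister job_A -> active={}
Op 5: register job_B */11 -> active={job_B:*/11}
Op 6: register job_D */5 -> active={job_B:*/11, job_D:*/5}
  job_B: interval 11, next fire after T=229 is 231
  job_D: interval 5, next fire after T=229 is 230
Earliest fire time = 230 (job job_D)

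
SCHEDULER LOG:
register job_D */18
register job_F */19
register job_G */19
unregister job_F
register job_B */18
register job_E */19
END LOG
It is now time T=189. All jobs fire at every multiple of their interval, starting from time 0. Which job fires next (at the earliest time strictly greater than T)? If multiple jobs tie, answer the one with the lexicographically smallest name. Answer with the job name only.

Answer: job_E

Derivation:
Op 1: register job_D */18 -> active={job_D:*/18}
Op 2: register job_F */19 -> active={job_D:*/18, job_F:*/19}
Op 3: register job_G */19 -> active={job_D:*/18, job_F:*/19, job_G:*/19}
Op 4: unregister job_F -> active={job_D:*/18, job_G:*/19}
Op 5: register job_B */18 -> active={job_B:*/18, job_D:*/18, job_G:*/19}
Op 6: register job_E */19 -> active={job_B:*/18, job_D:*/18, job_E:*/19, job_G:*/19}
  job_B: interval 18, next fire after T=189 is 198
  job_D: interval 18, next fire after T=189 is 198
  job_E: interval 19, next fire after T=189 is 190
  job_G: interval 19, next fire after T=189 is 190
Earliest = 190, winner (lex tiebreak) = job_E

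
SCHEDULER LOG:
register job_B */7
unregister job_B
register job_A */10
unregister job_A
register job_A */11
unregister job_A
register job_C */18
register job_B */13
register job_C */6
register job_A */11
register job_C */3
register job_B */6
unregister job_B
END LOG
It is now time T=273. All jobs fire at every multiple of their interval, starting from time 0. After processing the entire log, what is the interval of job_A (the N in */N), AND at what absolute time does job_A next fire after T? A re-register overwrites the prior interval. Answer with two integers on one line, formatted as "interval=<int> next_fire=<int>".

Op 1: register job_B */7 -> active={job_B:*/7}
Op 2: unregister job_B -> active={}
Op 3: register job_A */10 -> active={job_A:*/10}
Op 4: unregister job_A -> active={}
Op 5: register job_A */11 -> active={job_A:*/11}
Op 6: unregister job_A -> active={}
Op 7: register job_C */18 -> active={job_C:*/18}
Op 8: register job_B */13 -> active={job_B:*/13, job_C:*/18}
Op 9: register job_C */6 -> active={job_B:*/13, job_C:*/6}
Op 10: register job_A */11 -> active={job_A:*/11, job_B:*/13, job_C:*/6}
Op 11: register job_C */3 -> active={job_A:*/11, job_B:*/13, job_C:*/3}
Op 12: register job_B */6 -> active={job_A:*/11, job_B:*/6, job_C:*/3}
Op 13: unregister job_B -> active={job_A:*/11, job_C:*/3}
Final interval of job_A = 11
Next fire of job_A after T=273: (273//11+1)*11 = 275

Answer: interval=11 next_fire=275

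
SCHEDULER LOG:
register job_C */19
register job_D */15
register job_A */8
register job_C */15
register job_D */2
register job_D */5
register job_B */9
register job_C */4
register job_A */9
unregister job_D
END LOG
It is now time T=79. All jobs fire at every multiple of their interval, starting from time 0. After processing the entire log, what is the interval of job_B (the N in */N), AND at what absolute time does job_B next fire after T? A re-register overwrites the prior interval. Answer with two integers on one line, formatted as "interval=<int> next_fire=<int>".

Op 1: register job_C */19 -> active={job_C:*/19}
Op 2: register job_D */15 -> active={job_C:*/19, job_D:*/15}
Op 3: register job_A */8 -> active={job_A:*/8, job_C:*/19, job_D:*/15}
Op 4: register job_C */15 -> active={job_A:*/8, job_C:*/15, job_D:*/15}
Op 5: register job_D */2 -> active={job_A:*/8, job_C:*/15, job_D:*/2}
Op 6: register job_D */5 -> active={job_A:*/8, job_C:*/15, job_D:*/5}
Op 7: register job_B */9 -> active={job_A:*/8, job_B:*/9, job_C:*/15, job_D:*/5}
Op 8: register job_C */4 -> active={job_A:*/8, job_B:*/9, job_C:*/4, job_D:*/5}
Op 9: register job_A */9 -> active={job_A:*/9, job_B:*/9, job_C:*/4, job_D:*/5}
Op 10: unregister job_D -> active={job_A:*/9, job_B:*/9, job_C:*/4}
Final interval of job_B = 9
Next fire of job_B after T=79: (79//9+1)*9 = 81

Answer: interval=9 next_fire=81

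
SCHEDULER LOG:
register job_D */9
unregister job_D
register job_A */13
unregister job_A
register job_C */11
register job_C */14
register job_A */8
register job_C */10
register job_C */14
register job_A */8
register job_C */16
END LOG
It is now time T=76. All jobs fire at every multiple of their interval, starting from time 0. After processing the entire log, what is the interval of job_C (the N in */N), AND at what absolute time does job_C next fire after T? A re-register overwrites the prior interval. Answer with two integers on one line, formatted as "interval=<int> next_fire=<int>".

Op 1: register job_D */9 -> active={job_D:*/9}
Op 2: unregister job_D -> active={}
Op 3: register job_A */13 -> active={job_A:*/13}
Op 4: unregister job_A -> active={}
Op 5: register job_C */11 -> active={job_C:*/11}
Op 6: register job_C */14 -> active={job_C:*/14}
Op 7: register job_A */8 -> active={job_A:*/8, job_C:*/14}
Op 8: register job_C */10 -> active={job_A:*/8, job_C:*/10}
Op 9: register job_C */14 -> active={job_A:*/8, job_C:*/14}
Op 10: register job_A */8 -> active={job_A:*/8, job_C:*/14}
Op 11: register job_C */16 -> active={job_A:*/8, job_C:*/16}
Final interval of job_C = 16
Next fire of job_C after T=76: (76//16+1)*16 = 80

Answer: interval=16 next_fire=80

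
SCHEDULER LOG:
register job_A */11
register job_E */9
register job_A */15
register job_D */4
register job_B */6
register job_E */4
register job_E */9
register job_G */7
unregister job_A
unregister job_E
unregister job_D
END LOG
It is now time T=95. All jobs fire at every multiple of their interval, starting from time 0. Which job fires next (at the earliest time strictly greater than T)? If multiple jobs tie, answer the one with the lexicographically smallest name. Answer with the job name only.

Answer: job_B

Derivation:
Op 1: register job_A */11 -> active={job_A:*/11}
Op 2: register job_E */9 -> active={job_A:*/11, job_E:*/9}
Op 3: register job_A */15 -> active={job_A:*/15, job_E:*/9}
Op 4: register job_D */4 -> active={job_A:*/15, job_D:*/4, job_E:*/9}
Op 5: register job_B */6 -> active={job_A:*/15, job_B:*/6, job_D:*/4, job_E:*/9}
Op 6: register job_E */4 -> active={job_A:*/15, job_B:*/6, job_D:*/4, job_E:*/4}
Op 7: register job_E */9 -> active={job_A:*/15, job_B:*/6, job_D:*/4, job_E:*/9}
Op 8: register job_G */7 -> active={job_A:*/15, job_B:*/6, job_D:*/4, job_E:*/9, job_G:*/7}
Op 9: unregister job_A -> active={job_B:*/6, job_D:*/4, job_E:*/9, job_G:*/7}
Op 10: unregister job_E -> active={job_B:*/6, job_D:*/4, job_G:*/7}
Op 11: unregister job_D -> active={job_B:*/6, job_G:*/7}
  job_B: interval 6, next fire after T=95 is 96
  job_G: interval 7, next fire after T=95 is 98
Earliest = 96, winner (lex tiebreak) = job_B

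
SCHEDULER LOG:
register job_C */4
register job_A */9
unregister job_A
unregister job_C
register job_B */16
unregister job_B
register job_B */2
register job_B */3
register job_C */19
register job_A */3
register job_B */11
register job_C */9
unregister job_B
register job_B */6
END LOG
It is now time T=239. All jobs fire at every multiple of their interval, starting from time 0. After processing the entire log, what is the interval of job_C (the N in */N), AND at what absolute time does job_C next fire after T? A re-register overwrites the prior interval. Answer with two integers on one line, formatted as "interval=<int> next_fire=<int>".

Answer: interval=9 next_fire=243

Derivation:
Op 1: register job_C */4 -> active={job_C:*/4}
Op 2: register job_A */9 -> active={job_A:*/9, job_C:*/4}
Op 3: unregister job_A -> active={job_C:*/4}
Op 4: unregister job_C -> active={}
Op 5: register job_B */16 -> active={job_B:*/16}
Op 6: unregister job_B -> active={}
Op 7: register job_B */2 -> active={job_B:*/2}
Op 8: register job_B */3 -> active={job_B:*/3}
Op 9: register job_C */19 -> active={job_B:*/3, job_C:*/19}
Op 10: register job_A */3 -> active={job_A:*/3, job_B:*/3, job_C:*/19}
Op 11: register job_B */11 -> active={job_A:*/3, job_B:*/11, job_C:*/19}
Op 12: register job_C */9 -> active={job_A:*/3, job_B:*/11, job_C:*/9}
Op 13: unregister job_B -> active={job_A:*/3, job_C:*/9}
Op 14: register job_B */6 -> active={job_A:*/3, job_B:*/6, job_C:*/9}
Final interval of job_C = 9
Next fire of job_C after T=239: (239//9+1)*9 = 243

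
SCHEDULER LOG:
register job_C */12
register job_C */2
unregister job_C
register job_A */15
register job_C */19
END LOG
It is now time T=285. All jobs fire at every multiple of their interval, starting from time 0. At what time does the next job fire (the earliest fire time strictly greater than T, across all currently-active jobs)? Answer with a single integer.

Answer: 300

Derivation:
Op 1: register job_C */12 -> active={job_C:*/12}
Op 2: register job_C */2 -> active={job_C:*/2}
Op 3: unregister job_C -> active={}
Op 4: register job_A */15 -> active={job_A:*/15}
Op 5: register job_C */19 -> active={job_A:*/15, job_C:*/19}
  job_A: interval 15, next fire after T=285 is 300
  job_C: interval 19, next fire after T=285 is 304
Earliest fire time = 300 (job job_A)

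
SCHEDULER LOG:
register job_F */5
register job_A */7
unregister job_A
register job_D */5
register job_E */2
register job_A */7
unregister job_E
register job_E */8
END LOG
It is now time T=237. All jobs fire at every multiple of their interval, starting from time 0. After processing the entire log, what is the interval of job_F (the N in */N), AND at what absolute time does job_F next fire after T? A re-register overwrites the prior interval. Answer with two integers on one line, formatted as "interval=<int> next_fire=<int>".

Op 1: register job_F */5 -> active={job_F:*/5}
Op 2: register job_A */7 -> active={job_A:*/7, job_F:*/5}
Op 3: unregister job_A -> active={job_F:*/5}
Op 4: register job_D */5 -> active={job_D:*/5, job_F:*/5}
Op 5: register job_E */2 -> active={job_D:*/5, job_E:*/2, job_F:*/5}
Op 6: register job_A */7 -> active={job_A:*/7, job_D:*/5, job_E:*/2, job_F:*/5}
Op 7: unregister job_E -> active={job_A:*/7, job_D:*/5, job_F:*/5}
Op 8: register job_E */8 -> active={job_A:*/7, job_D:*/5, job_E:*/8, job_F:*/5}
Final interval of job_F = 5
Next fire of job_F after T=237: (237//5+1)*5 = 240

Answer: interval=5 next_fire=240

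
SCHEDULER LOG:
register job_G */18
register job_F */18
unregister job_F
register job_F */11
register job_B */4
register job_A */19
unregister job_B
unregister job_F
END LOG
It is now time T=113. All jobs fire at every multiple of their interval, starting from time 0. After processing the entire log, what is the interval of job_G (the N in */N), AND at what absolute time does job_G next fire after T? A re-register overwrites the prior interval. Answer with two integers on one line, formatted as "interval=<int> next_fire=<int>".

Op 1: register job_G */18 -> active={job_G:*/18}
Op 2: register job_F */18 -> active={job_F:*/18, job_G:*/18}
Op 3: unregister job_F -> active={job_G:*/18}
Op 4: register job_F */11 -> active={job_F:*/11, job_G:*/18}
Op 5: register job_B */4 -> active={job_B:*/4, job_F:*/11, job_G:*/18}
Op 6: register job_A */19 -> active={job_A:*/19, job_B:*/4, job_F:*/11, job_G:*/18}
Op 7: unregister job_B -> active={job_A:*/19, job_F:*/11, job_G:*/18}
Op 8: unregister job_F -> active={job_A:*/19, job_G:*/18}
Final interval of job_G = 18
Next fire of job_G after T=113: (113//18+1)*18 = 126

Answer: interval=18 next_fire=126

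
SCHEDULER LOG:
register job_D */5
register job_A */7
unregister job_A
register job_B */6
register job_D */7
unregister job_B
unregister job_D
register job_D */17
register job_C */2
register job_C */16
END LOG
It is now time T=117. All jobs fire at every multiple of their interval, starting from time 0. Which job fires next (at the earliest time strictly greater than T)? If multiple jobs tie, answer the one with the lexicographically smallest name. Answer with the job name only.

Op 1: register job_D */5 -> active={job_D:*/5}
Op 2: register job_A */7 -> active={job_A:*/7, job_D:*/5}
Op 3: unregister job_A -> active={job_D:*/5}
Op 4: register job_B */6 -> active={job_B:*/6, job_D:*/5}
Op 5: register job_D */7 -> active={job_B:*/6, job_D:*/7}
Op 6: unregister job_B -> active={job_D:*/7}
Op 7: unregister job_D -> active={}
Op 8: register job_D */17 -> active={job_D:*/17}
Op 9: register job_C */2 -> active={job_C:*/2, job_D:*/17}
Op 10: register job_C */16 -> active={job_C:*/16, job_D:*/17}
  job_C: interval 16, next fire after T=117 is 128
  job_D: interval 17, next fire after T=117 is 119
Earliest = 119, winner (lex tiebreak) = job_D

Answer: job_D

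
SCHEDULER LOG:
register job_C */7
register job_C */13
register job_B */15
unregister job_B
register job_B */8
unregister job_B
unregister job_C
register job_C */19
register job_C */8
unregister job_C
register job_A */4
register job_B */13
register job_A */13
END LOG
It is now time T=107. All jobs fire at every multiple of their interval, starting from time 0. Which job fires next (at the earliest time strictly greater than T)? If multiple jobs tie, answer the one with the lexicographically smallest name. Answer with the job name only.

Op 1: register job_C */7 -> active={job_C:*/7}
Op 2: register job_C */13 -> active={job_C:*/13}
Op 3: register job_B */15 -> active={job_B:*/15, job_C:*/13}
Op 4: unregister job_B -> active={job_C:*/13}
Op 5: register job_B */8 -> active={job_B:*/8, job_C:*/13}
Op 6: unregister job_B -> active={job_C:*/13}
Op 7: unregister job_C -> active={}
Op 8: register job_C */19 -> active={job_C:*/19}
Op 9: register job_C */8 -> active={job_C:*/8}
Op 10: unregister job_C -> active={}
Op 11: register job_A */4 -> active={job_A:*/4}
Op 12: register job_B */13 -> active={job_A:*/4, job_B:*/13}
Op 13: register job_A */13 -> active={job_A:*/13, job_B:*/13}
  job_A: interval 13, next fire after T=107 is 117
  job_B: interval 13, next fire after T=107 is 117
Earliest = 117, winner (lex tiebreak) = job_A

Answer: job_A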